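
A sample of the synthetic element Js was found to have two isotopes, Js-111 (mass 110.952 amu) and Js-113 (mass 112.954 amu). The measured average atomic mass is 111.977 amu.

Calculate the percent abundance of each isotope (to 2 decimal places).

Js-111: 48.80%, Js-113: 51.20%

Writing the weighted mean with unknown fraction x of Js-111:
110.952·x + 112.954·(1 − x) = 111.977
(110.952 − 112.954)·x = 111.977 − 112.954
x = -0.977 / -2.002 = 0.48801 → 48.80% Js-111, 51.20% Js-113.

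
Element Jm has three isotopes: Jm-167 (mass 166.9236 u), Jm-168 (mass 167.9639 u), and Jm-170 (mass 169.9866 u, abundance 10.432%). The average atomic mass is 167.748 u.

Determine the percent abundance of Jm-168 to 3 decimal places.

The remaining 89.568% is split between Jm-167 (fraction x) and Jm-168 (fraction 0.89568 − x).
Substituting: 166.9236x + 167.9639(0.89568 − x) = 150.014997888
(166.9236 − 167.9639)x = -0.426908064  ⇒  x = 0.41037, y = 0.48531
Jm-167: 41.037%, Jm-168: 48.531%.

48.531%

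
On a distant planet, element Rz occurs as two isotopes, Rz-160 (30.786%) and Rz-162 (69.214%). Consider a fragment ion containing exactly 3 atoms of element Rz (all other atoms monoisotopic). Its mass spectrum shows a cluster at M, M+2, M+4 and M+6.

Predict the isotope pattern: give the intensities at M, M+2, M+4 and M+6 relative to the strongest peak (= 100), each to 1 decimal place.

Expanding (0.30786 + 0.69214)^3:
P(M) = 0.30786^3 = 0.029178
P(M+2) = 3 × 0.30786^2 × 0.69214^1 = 0.196798
P(M+4) = 3 × 0.30786^1 × 0.69214^2 = 0.442448
P(M+6) = 0.69214^3 = 0.331575
The M+4 peak is largest (0.442448); scaling to 100 gives 6.6 : 44.5 : 100.0 : 74.9.

6.6 : 44.5 : 100.0 : 74.9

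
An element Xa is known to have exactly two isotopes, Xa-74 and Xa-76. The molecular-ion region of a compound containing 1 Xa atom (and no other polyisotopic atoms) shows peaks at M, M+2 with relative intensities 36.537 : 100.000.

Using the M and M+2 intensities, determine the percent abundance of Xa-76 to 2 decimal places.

73.24%

Let p = fractional abundance of Xa-74. I(M+2)/I(M) = [C(1,1)·p^0·(1−p)] / p^1 = 1·(1−p)/p = 100.000/36.537 = 2.7370
(1−p)/p = 2.7370/1 = 2.7370  ⇒  p = 1/(1 + 2.7370) = 0.2676
Xa-74: 26.76%, Xa-76: 73.24%.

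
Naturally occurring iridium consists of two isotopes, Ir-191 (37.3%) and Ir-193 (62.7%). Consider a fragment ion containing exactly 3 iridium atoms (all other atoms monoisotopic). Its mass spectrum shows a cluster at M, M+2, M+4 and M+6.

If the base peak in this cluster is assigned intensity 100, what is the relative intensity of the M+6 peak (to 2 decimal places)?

56.03

Term probabilities: M 0.0519, M+2 0.2617, M+4 0.4399, M+6 0.2465. Base peak = M+4.
P(M+4) = C(3,2) × 0.373^1 × 0.627^2 = 3 × 0.3730 × 0.393129 = 0.439911 (base)
P(M+6) = C(3,3) × 0.373^0 × 0.627^3 = 1 × 1.0000 × 0.24649188 = 0.246492
Relative intensity = 0.246492 / 0.439911 × 100 = 56.03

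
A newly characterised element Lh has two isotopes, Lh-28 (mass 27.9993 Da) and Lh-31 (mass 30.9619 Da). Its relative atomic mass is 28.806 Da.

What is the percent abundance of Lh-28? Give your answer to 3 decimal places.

With x = fraction of Lh-28 (so Lh-31 is 1 − x):
27.9993·x + 30.9619·(1 − x) = 28.806
(27.9993 − 30.9619)·x = 28.806 − 30.9619
x = -2.1559 / -2.9626 = 0.72771 → 72.771% Lh-28, 27.229% Lh-31.

72.771%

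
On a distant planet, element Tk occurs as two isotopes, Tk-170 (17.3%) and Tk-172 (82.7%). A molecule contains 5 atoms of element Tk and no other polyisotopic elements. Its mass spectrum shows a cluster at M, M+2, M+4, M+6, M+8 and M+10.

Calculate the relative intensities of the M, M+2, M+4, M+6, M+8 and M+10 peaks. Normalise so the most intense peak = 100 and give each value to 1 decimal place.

0.0 : 0.9 : 8.8 : 41.8 : 100.0 : 95.6

The 5 Tk atoms are independent, so intensities follow the terms of (0.173 + 0.827)^5.
P(M) = 0.173^5 = 0.000155
P(M+2) = 5 × 0.173^4 × 0.827^1 = 0.003704
P(M+4) = 10 × 0.173^3 × 0.827^2 = 0.035412
P(M+6) = 10 × 0.173^2 × 0.827^3 = 0.169281
P(M+8) = 5 × 0.173^1 × 0.827^4 = 0.404611
P(M+10) = 0.827^5 = 0.386837
The M+8 peak is largest (0.404611); scaling to 100 gives 0.0 : 0.9 : 8.8 : 41.8 : 100.0 : 95.6.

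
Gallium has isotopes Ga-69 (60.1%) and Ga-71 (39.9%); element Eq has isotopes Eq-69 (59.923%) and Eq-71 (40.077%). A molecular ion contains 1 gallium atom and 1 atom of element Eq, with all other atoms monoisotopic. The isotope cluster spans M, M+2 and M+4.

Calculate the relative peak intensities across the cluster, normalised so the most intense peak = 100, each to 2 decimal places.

Gallium pattern (n=1): 0.6010 : 0.3990
Element Eq pattern (n=1): 0.59923 : 0.40077
Convolve the two distributions (both contribute in 2-u steps):
  M: 0.6010×0.59923 = 0.360137
  M+2: 0.6010×0.40077 + 0.3990×0.59923 = 0.479956
  M+4: 0.3990×0.40077 = 0.159907
Scale to base peak (0.479956) = 100: 75.04 : 100.00 : 33.32

75.04 : 100.00 : 33.32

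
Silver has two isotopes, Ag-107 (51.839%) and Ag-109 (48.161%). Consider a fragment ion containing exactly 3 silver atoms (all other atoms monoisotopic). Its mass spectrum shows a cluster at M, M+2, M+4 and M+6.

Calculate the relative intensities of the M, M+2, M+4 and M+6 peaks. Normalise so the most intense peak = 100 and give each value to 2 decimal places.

The 3 Ag atoms are independent, so intensities follow the terms of (0.51839 + 0.48161)^3.
P(M) = 0.51839^3 = 0.139306
P(M+2) = 3 × 0.51839^2 × 0.48161^1 = 0.388267
P(M+4) = 3 × 0.51839^1 × 0.48161^2 = 0.360719
P(M+6) = 0.48161^3 = 0.111709
The M+2 peak is largest (0.388267); scaling to 100 gives 35.88 : 100.00 : 92.90 : 28.77.

35.88 : 100.00 : 92.90 : 28.77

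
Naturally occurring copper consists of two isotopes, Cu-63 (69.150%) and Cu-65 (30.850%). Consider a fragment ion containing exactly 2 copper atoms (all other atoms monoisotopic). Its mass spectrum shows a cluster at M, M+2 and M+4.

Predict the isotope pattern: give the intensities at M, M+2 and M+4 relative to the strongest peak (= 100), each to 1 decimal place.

Expanding (0.69150 + 0.30850)^2:
P(M) = 0.69150^2 = 0.478172
P(M+2) = 2 × 0.69150^1 × 0.30850^1 = 0.426656
P(M+4) = 0.30850^2 = 0.095172
The M peak is largest (0.478172); scaling to 100 gives 100.0 : 89.2 : 19.9.

100.0 : 89.2 : 19.9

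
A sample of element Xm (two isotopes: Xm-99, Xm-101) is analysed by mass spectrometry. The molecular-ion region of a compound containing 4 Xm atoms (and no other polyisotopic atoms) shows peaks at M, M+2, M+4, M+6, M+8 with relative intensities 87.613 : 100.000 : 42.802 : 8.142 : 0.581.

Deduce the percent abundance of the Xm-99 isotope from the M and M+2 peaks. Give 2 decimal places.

77.80%

If p is the fraction of Xm that is Xm-99, then I(M+2)/I(M) = [C(4,1)·p^3·(1−p)] / p^4 = 4·(1−p)/p = 100.000/87.613 = 1.1414
(1−p)/p = 1.1414/4 = 0.2853  ⇒  p = 1/(1 + 0.2853) = 0.7780
Xm-99: 77.80%, Xm-101: 22.20%.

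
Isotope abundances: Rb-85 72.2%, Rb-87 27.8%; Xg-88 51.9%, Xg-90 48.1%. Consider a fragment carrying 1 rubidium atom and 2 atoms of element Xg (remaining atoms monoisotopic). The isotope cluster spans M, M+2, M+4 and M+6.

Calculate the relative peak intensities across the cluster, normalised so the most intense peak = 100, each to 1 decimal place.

Rubidium pattern (n=1): 0.7220 : 0.2780
Element Xg pattern (n=2): 0.269361 : 0.499278 : 0.231361
Convolve the two distributions (both contribute in 2-u steps):
  M: 0.7220×0.269361 = 0.194479
  M+2: 0.7220×0.499278 + 0.2780×0.269361 = 0.435361
  M+4: 0.7220×0.231361 + 0.2780×0.499278 = 0.305842
  M+6: 0.2780×0.231361 = 0.064318
Scale to base peak (0.435361) = 100: 44.7 : 100.0 : 70.3 : 14.8

44.7 : 100.0 : 70.3 : 14.8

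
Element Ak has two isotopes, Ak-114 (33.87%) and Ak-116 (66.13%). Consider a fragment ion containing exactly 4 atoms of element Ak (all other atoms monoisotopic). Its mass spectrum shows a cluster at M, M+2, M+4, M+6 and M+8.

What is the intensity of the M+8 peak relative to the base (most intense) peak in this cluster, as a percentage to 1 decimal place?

Binomial terms of (0.3387 + 0.6613)^4: M 0.0132, M+2 0.1028, M+4 0.3010, M+6 0.3918, M+8 0.1912 → M+6 is the base peak.
P(M+6) = C(4,3) × 0.3387^1 × 0.6613^3 = 4 × 0.3387 × 0.28919819 = 0.391806 (base)
P(M+8) = C(4,4) × 0.3387^0 × 0.6613^4 = 1 × 1.0000 × 0.19124676 = 0.191247
Relative intensity = 0.191247 / 0.391806 × 100 = 48.8

48.8%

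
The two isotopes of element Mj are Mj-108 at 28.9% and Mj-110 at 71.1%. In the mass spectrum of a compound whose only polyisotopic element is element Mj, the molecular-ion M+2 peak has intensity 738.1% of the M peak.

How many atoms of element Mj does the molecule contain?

3

The M+2/M ratio from n Mj atoms is n · q/p = n · 0.711/0.289.
n = 7.381 × 0.289/0.711 = 3.00 ≈ 3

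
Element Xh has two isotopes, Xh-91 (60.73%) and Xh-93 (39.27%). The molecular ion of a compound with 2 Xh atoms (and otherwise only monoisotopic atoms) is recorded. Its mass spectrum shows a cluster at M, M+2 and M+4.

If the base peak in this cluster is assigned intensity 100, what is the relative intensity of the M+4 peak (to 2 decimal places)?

32.33

Term probabilities: M 0.3688, M+2 0.4770, M+4 0.1542. Base peak = M+2.
P(M+2) = C(2,1) × 0.6073^1 × 0.3927^1 = 2 × 0.6073 × 0.3927 = 0.476973 (base)
P(M+4) = C(2,2) × 0.6073^0 × 0.3927^2 = 1 × 1.0000 × 0.15421329 = 0.154213
Relative intensity = 0.154213 / 0.476973 × 100 = 32.33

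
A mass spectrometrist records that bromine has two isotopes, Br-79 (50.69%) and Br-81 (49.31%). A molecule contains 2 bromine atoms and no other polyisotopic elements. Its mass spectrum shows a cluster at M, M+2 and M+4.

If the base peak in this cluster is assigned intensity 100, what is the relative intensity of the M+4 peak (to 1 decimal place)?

48.6

Term probabilities: M 0.2569, M+2 0.4999, M+4 0.2431. Base peak = M+2.
P(M+2) = C(2,1) × 0.5069^1 × 0.4931^1 = 2 × 0.5069 × 0.4931 = 0.499905 (base)
P(M+4) = C(2,2) × 0.5069^0 × 0.4931^2 = 1 × 1.0000 × 0.24314761 = 0.243148
Relative intensity = 0.243148 / 0.499905 × 100 = 48.6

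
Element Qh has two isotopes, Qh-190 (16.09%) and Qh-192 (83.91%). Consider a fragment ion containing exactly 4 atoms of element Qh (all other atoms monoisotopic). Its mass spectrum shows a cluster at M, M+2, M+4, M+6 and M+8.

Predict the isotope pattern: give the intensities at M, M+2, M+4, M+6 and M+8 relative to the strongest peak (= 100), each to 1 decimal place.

0.1 : 2.8 : 22.1 : 76.7 : 100.0

Each Qh atom is independently Qh-190 (p = 0.1609) or Qh-192 (q = 0.8391); the cluster is the binomial expansion (p + q)^4.
P(M) = 0.1609^4 = 0.000670
P(M+2) = 4 × 0.1609^3 × 0.8391^1 = 0.013981
P(M+4) = 6 × 0.1609^2 × 0.8391^2 = 0.109368
P(M+6) = 4 × 0.1609^1 × 0.8391^3 = 0.380239
P(M+8) = 0.8391^4 = 0.495741
The M+8 peak is largest (0.495741); scaling to 100 gives 0.1 : 2.8 : 22.1 : 76.7 : 100.0.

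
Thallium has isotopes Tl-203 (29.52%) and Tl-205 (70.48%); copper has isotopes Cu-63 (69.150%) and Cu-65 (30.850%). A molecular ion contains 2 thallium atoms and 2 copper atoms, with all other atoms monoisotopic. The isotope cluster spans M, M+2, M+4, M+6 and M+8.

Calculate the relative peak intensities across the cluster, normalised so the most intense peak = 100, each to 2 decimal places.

Thallium pattern (n=2): 0.08714304 : 0.41611392 : 0.49674304
Copper pattern (n=2): 0.47817225 : 0.4266555 : 0.09517225
Convolve the two distributions (both contribute in 2-u steps):
  M: 0.08714304×0.47817225 = 0.041669
  M+2: 0.08714304×0.4266555 + 0.41611392×0.47817225 = 0.236154
  M+4: 0.08714304×0.09517225 + 0.41611392×0.4266555 + 0.49674304×0.47817225 = 0.423360
  M+6: 0.41611392×0.09517225 + 0.49674304×0.4266555 = 0.251541
  M+8: 0.49674304×0.09517225 = 0.047276
Scale to base peak (0.423360) = 100: 9.84 : 55.78 : 100.00 : 59.42 : 11.17

9.84 : 55.78 : 100.00 : 59.42 : 11.17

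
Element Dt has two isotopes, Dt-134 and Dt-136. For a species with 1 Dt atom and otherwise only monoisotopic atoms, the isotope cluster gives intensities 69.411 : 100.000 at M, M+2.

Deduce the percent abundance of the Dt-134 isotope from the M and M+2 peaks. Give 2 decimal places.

40.97%

If p is the fraction of Dt that is Dt-134, then I(M+2)/I(M) = [C(1,1)·p^0·(1−p)] / p^1 = 1·(1−p)/p = 100.000/69.411 = 1.4407
(1−p)/p = 1.4407/1 = 1.4407  ⇒  p = 1/(1 + 1.4407) = 0.4097
Dt-134: 40.97%, Dt-136: 59.03%.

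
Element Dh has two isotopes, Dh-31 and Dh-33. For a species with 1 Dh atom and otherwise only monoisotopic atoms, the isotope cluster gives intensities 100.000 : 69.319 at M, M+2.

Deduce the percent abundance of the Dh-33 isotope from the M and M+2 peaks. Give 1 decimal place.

40.9%

If p is the fraction of Dh that is Dh-31, then I(M+2)/I(M) = [C(1,1)·p^0·(1−p)] / p^1 = 1·(1−p)/p = 69.319/100.000 = 0.6932
(1−p)/p = 0.6932/1 = 0.6932  ⇒  p = 1/(1 + 0.6932) = 0.5906
Dh-31: 59.1%, Dh-33: 40.9%.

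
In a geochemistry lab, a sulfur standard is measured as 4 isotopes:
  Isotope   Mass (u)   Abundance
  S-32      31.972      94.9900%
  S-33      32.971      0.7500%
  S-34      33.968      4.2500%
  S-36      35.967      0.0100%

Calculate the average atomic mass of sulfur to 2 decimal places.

32.06 u

The abundance-weighted mean is 0.949900 × 31.972 + 0.007500 × 32.971 + 0.042500 × 33.968 + 0.000100 × 35.967
= 30.3702 + 0.2473 + 1.4436 + 0.0036 = 32.0647 u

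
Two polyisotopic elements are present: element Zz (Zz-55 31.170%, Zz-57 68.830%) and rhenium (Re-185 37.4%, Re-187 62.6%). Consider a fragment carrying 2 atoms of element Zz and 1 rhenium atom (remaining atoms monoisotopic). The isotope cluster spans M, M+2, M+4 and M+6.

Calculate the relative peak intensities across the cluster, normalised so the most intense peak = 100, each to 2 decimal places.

Element Zz pattern (n=2): 0.09715689 : 0.42908622 : 0.47375689
Rhenium pattern (n=1): 0.3740 : 0.6260
Convolve the two distributions (both contribute in 2-u steps):
  M: 0.09715689×0.3740 = 0.036337
  M+2: 0.09715689×0.6260 + 0.42908622×0.3740 = 0.221298
  M+4: 0.42908622×0.6260 + 0.47375689×0.3740 = 0.445793
  M+6: 0.47375689×0.6260 = 0.296572
Scale to base peak (0.445793) = 100: 8.15 : 49.64 : 100.00 : 66.53

8.15 : 49.64 : 100.00 : 66.53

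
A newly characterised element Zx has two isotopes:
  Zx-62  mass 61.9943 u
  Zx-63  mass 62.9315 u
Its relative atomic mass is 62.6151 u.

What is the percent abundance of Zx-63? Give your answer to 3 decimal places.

66.240%

Let x be the fractional abundance of Zx-62; then Zx-63 has abundance 1 − x.
61.9943·x + 62.9315·(1 − x) = 62.6151
(61.9943 − 62.9315)·x = 62.6151 − 62.9315
x = -0.3164 / -0.9372 = 0.33760 → 33.760% Zx-62, 66.240% Zx-63.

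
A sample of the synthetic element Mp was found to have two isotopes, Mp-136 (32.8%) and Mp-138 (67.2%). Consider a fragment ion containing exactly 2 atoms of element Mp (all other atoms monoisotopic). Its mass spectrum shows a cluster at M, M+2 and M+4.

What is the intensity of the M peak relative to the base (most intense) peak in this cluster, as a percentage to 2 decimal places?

Term probabilities: M 0.1076, M+2 0.4408, M+4 0.4516. Base peak = M+4.
P(M+4) = C(2,2) × 0.328^0 × 0.672^2 = 1 × 1.0000 × 0.451584 = 0.451584 (base)
P(M) = C(2,0) × 0.328^2 × 0.672^0 = 1 × 0.107584 × 1.0000 = 0.107584
Relative intensity = 0.107584 / 0.451584 × 100 = 23.82

23.82%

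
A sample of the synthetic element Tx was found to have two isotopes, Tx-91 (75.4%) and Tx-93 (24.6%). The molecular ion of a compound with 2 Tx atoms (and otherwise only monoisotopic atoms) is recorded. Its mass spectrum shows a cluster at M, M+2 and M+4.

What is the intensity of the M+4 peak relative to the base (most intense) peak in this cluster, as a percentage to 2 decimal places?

Term probabilities: M 0.5685, M+2 0.3710, M+4 0.0605. Base peak = M.
P(M) = C(2,0) × 0.754^2 × 0.246^0 = 1 × 0.568516 × 1.0000 = 0.568516 (base)
P(M+4) = C(2,2) × 0.754^0 × 0.246^2 = 1 × 1.0000 × 0.060516 = 0.060516
Relative intensity = 0.060516 / 0.568516 × 100 = 10.64

10.64%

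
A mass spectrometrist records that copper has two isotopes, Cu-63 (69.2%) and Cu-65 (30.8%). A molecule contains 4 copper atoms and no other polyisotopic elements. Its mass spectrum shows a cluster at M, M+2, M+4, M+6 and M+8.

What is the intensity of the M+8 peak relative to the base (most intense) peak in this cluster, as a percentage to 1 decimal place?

(0.692 + 0.308)^4 gives M 0.2293, M+2 0.4083, M+4 0.2726, M+6 0.0809, M+8 0.0090; the largest is M+2.
P(M+2) = C(4,1) × 0.692^3 × 0.308^1 = 4 × 0.33137389 × 0.3080 = 0.408253 (base)
P(M+8) = C(4,4) × 0.692^0 × 0.308^4 = 1 × 1.0000 × 0.00899918 = 0.008999
Relative intensity = 0.008999 / 0.408253 × 100 = 2.2

2.2%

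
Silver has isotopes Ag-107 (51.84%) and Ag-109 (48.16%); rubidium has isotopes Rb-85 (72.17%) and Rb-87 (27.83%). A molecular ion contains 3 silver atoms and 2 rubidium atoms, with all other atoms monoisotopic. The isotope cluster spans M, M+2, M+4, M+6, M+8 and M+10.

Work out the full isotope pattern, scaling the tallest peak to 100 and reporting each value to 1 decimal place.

Silver pattern (n=3): 0.13931407 : 0.38827347 : 0.36071085 : 0.11170161
Rubidium pattern (n=2): 0.52085089 : 0.40169822 : 0.07745089
Convolve the two distributions (both contribute in 2-u steps):
  M: 0.13931407×0.52085089 = 0.072562
  M+2: 0.13931407×0.40169822 + 0.38827347×0.52085089 = 0.258195
  M+4: 0.13931407×0.07745089 + 0.38827347×0.40169822 + 0.36071085×0.52085089 = 0.354635
  M+6: 0.38827347×0.07745089 + 0.36071085×0.40169822 + 0.11170161×0.52085089 = 0.233149
  M+8: 0.36071085×0.07745089 + 0.11170161×0.40169822 = 0.072808
  M+10: 0.11170161×0.07745089 = 0.008651
Scale to base peak (0.354635) = 100: 20.5 : 72.8 : 100.0 : 65.7 : 20.5 : 2.4

20.5 : 72.8 : 100.0 : 65.7 : 20.5 : 2.4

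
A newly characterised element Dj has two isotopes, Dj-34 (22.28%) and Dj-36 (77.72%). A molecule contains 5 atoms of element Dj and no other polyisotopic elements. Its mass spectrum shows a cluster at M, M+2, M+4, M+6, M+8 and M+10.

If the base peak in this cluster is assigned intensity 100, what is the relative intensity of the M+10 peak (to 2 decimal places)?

69.77

Binomial terms of (0.2228 + 0.7772)^5: M 0.0005, M+2 0.0096, M+4 0.0668, M+6 0.2330, M+8 0.4065, M+10 0.2836 → M+8 is the base peak.
P(M+8) = C(5,4) × 0.2228^1 × 0.7772^4 = 5 × 0.2228 × 0.36486413 = 0.406459 (base)
P(M+10) = C(5,5) × 0.2228^0 × 0.7772^5 = 1 × 1.0000 × 0.2835724 = 0.283572
Relative intensity = 0.283572 / 0.406459 × 100 = 69.77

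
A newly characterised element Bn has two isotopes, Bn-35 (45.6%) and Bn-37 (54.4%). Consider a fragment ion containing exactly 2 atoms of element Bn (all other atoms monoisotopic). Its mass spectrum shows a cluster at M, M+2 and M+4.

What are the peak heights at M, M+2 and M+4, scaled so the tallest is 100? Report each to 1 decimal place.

Each Bn atom is independently Bn-35 (p = 0.456) or Bn-37 (q = 0.544); the cluster is the binomial expansion (p + q)^2.
P(M) = 0.456^2 = 0.207936
P(M+2) = 2 × 0.456^1 × 0.544^1 = 0.496128
P(M+4) = 0.544^2 = 0.295936
The M+2 peak is largest (0.496128); scaling to 100 gives 41.9 : 100.0 : 59.6.

41.9 : 100.0 : 59.6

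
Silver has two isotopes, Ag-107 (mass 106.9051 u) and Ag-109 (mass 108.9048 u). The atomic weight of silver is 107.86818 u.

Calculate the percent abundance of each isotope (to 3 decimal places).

Writing the weighted mean with unknown fraction x of Ag-107:
106.9051·x + 108.9048·(1 − x) = 107.86818
(106.9051 − 108.9048)·x = 107.86818 − 108.9048
x = -1.03662 / -1.9997 = 0.51839 → 51.839% Ag-107, 48.161% Ag-109.

Ag-107: 51.839%, Ag-109: 48.161%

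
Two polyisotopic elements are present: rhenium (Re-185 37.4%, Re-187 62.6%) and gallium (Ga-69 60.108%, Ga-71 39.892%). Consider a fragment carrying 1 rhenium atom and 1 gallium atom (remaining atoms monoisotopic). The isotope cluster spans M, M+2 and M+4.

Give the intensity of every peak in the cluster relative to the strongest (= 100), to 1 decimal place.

Rhenium pattern (n=1): 0.3740 : 0.6260
Gallium pattern (n=1): 0.60108 : 0.39892
Convolve the two distributions (both contribute in 2-u steps):
  M: 0.3740×0.60108 = 0.224804
  M+2: 0.3740×0.39892 + 0.6260×0.60108 = 0.525472
  M+4: 0.6260×0.39892 = 0.249724
Scale to base peak (0.525472) = 100: 42.8 : 100.0 : 47.5

42.8 : 100.0 : 47.5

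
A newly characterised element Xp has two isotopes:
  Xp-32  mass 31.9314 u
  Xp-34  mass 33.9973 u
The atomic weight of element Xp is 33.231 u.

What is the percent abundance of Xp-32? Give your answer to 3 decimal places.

Let x be the fractional abundance of Xp-32; then Xp-34 has abundance 1 − x.
31.9314·x + 33.9973·(1 − x) = 33.231
(31.9314 − 33.9973)·x = 33.231 − 33.9973
x = -0.7663 / -2.0659 = 0.37093 → 37.093% Xp-32, 62.907% Xp-34.

37.093%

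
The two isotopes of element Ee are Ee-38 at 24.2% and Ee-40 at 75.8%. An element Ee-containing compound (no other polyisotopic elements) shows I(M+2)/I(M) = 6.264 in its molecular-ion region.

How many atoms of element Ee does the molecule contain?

With n Ee atoms, P(M+2)/P(M) = C(n,1)·p^(n−1)q / p^n = n·q/p = n · 0.758/0.242.
n = 6.264 × 0.242/0.758 = 2.00 ≈ 2

2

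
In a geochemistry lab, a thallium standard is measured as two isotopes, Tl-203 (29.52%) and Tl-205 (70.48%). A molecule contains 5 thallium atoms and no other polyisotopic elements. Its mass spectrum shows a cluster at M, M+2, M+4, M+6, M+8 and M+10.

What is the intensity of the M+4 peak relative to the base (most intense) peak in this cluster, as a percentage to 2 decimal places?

(0.2952 + 0.7048)^5 gives M 0.0022, M+2 0.0268, M+4 0.1278, M+6 0.3051, M+8 0.3642, M+10 0.1739; the largest is M+8.
P(M+8) = C(5,4) × 0.2952^1 × 0.7048^4 = 5 × 0.2952 × 0.24675365 = 0.364208 (base)
P(M+4) = C(5,2) × 0.2952^3 × 0.7048^2 = 10 × 0.02572463 × 0.49674304 = 0.127785
Relative intensity = 0.127785 / 0.364208 × 100 = 35.09

35.09%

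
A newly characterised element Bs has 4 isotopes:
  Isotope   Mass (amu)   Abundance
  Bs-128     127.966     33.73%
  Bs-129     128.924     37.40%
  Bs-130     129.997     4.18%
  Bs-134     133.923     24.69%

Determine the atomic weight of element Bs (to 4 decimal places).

Weight each isotope mass by its fractional abundance: 0.3373 × 127.966 + 0.3740 × 128.924 + 0.0418 × 129.997 + 0.2469 × 133.923
= 43.16293 + 48.21758 + 5.43387 + 33.06559 = 129.87997 amu

129.8800 amu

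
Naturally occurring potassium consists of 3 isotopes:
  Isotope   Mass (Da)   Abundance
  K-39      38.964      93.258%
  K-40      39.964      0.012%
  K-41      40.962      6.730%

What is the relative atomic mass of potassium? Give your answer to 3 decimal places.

Average mass = Σ (abundance × isotope mass) = 0.93258 × 38.964 + 0.00012 × 39.964 + 0.06730 × 40.962
= 36.3370 + 0.0048 + 2.7567 = 39.0985 Da

39.099 Da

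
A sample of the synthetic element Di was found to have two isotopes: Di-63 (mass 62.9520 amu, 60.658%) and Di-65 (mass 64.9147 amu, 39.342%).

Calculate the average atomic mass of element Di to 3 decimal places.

Average mass = Σ (abundance × isotope mass) = 0.60658 × 62.9520 + 0.39342 × 64.9147
= 38.18542 + 25.53874 = 63.72416 amu

63.724 amu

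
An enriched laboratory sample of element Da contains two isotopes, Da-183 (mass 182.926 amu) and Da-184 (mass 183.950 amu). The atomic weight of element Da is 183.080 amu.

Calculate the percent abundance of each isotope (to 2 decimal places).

Da-183: 84.96%, Da-184: 15.04%

With x = fraction of Da-183 (so Da-184 is 1 − x):
182.926·x + 183.950·(1 − x) = 183.080
(182.926 − 183.950)·x = 183.080 − 183.950
x = -0.870 / -1.024 = 0.84961 → 84.96% Da-183, 15.04% Da-184.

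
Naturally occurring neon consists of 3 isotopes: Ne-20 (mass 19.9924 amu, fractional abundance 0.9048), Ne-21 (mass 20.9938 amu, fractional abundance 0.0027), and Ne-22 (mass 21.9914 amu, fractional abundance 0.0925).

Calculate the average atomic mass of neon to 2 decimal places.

20.18 amu

The abundance-weighted mean is 0.9048 × 19.9924 + 0.0027 × 20.9938 + 0.0925 × 21.9914
= 18.08912 + 0.05668 + 2.03420 = 20.18000 amu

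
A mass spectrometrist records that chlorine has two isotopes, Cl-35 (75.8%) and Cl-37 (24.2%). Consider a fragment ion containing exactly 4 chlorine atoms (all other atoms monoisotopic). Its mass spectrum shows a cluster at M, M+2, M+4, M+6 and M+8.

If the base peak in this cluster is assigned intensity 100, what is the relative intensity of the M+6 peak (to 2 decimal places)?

10.19

Binomial terms of (0.758 + 0.242)^4: M 0.3301, M+2 0.4216, M+4 0.2019, M+6 0.0430, M+8 0.0034 → M+2 is the base peak.
P(M+2) = C(4,1) × 0.758^3 × 0.242^1 = 4 × 0.43551951 × 0.2420 = 0.421583 (base)
P(M+6) = C(4,3) × 0.758^1 × 0.242^3 = 4 × 0.7580 × 0.01417249 = 0.042971
Relative intensity = 0.042971 / 0.421583 × 100 = 10.19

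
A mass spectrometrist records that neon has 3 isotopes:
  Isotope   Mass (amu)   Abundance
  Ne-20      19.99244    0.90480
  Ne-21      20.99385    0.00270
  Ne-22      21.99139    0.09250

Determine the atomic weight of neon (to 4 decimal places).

The abundance-weighted mean is 0.90480 × 19.99244 + 0.00270 × 20.99385 + 0.09250 × 21.99139
= 18.089160 + 0.056683 + 2.034204 = 20.180047 amu

20.1800 amu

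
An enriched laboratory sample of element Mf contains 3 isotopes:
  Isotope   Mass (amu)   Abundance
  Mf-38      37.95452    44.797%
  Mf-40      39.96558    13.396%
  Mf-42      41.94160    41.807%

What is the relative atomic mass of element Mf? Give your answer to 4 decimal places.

39.8908 amu

Ar = Σ fᵢ·mᵢ = 0.44797 × 37.95452 + 0.13396 × 39.96558 + 0.41807 × 41.94160
= 17.002486 + 5.353789 + 17.534525 = 39.890800 amu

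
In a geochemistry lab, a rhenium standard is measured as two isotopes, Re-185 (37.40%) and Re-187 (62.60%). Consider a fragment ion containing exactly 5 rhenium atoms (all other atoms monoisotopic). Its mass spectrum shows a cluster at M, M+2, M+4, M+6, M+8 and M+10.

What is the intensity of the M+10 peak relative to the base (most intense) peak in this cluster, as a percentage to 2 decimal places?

28.02%

Binomial terms of (0.3740 + 0.6260)^5: M 0.0073, M+2 0.0612, M+4 0.2050, M+6 0.3431, M+8 0.2872, M+10 0.0961 → M+6 is the base peak.
P(M+6) = C(5,3) × 0.3740^2 × 0.6260^3 = 10 × 0.139876 × 0.24531438 = 0.343136 (base)
P(M+10) = C(5,5) × 0.3740^0 × 0.6260^5 = 1 × 1.0000 × 0.09613282 = 0.096133
Relative intensity = 0.096133 / 0.343136 × 100 = 28.02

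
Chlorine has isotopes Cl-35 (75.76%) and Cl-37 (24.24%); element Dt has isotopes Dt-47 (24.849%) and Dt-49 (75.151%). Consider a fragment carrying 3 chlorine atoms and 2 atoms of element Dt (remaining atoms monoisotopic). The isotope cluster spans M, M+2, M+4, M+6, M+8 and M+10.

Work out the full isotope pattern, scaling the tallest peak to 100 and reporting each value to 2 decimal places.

6.55 : 45.93 : 100.00 : 69.92 : 19.71 : 1.96

Chlorine pattern (n=3): 0.4348304 : 0.41738208 : 0.13354464 : 0.01424288
Element Dt pattern (n=2): 0.06174728 : 0.37348544 : 0.56476728
Convolve the two distributions (both contribute in 2-u steps):
  M: 0.4348304×0.06174728 = 0.026850
  M+2: 0.4348304×0.37348544 + 0.41738208×0.06174728 = 0.188175
  M+4: 0.4348304×0.56476728 + 0.41738208×0.37348544 + 0.13354464×0.06174728 = 0.409710
  M+6: 0.41738208×0.56476728 + 0.13354464×0.37348544 + 0.01424288×0.06174728 = 0.286480
  M+8: 0.13354464×0.56476728 + 0.01424288×0.37348544 = 0.080741
  M+10: 0.01424288×0.56476728 = 0.008044
Scale to base peak (0.409710) = 100: 6.55 : 45.93 : 100.00 : 69.92 : 19.71 : 1.96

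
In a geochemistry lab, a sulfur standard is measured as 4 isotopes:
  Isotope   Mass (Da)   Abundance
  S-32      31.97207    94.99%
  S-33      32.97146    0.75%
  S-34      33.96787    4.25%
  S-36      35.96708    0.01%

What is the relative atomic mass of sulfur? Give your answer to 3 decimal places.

32.065 Da

Average mass = Σ (abundance × isotope mass) = 0.9499 × 31.97207 + 0.0075 × 32.97146 + 0.0425 × 33.96787 + 0.0001 × 35.96708
= 30.370269 + 0.247286 + 1.443634 + 0.003597 = 32.064786 Da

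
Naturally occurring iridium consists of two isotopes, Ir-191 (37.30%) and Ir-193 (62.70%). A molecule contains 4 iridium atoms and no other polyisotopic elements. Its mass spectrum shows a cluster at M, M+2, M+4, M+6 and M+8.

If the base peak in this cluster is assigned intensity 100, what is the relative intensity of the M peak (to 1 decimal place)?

(0.3730 + 0.6270)^4 gives M 0.0194, M+2 0.1302, M+4 0.3282, M+6 0.3678, M+8 0.1546; the largest is M+6.
P(M+6) = C(4,3) × 0.3730^1 × 0.6270^3 = 4 × 0.3730 × 0.24649188 = 0.367766 (base)
P(M) = C(4,0) × 0.3730^4 × 0.6270^0 = 1 × 0.01935688 × 1.0000 = 0.019357
Relative intensity = 0.019357 / 0.367766 × 100 = 5.3

5.3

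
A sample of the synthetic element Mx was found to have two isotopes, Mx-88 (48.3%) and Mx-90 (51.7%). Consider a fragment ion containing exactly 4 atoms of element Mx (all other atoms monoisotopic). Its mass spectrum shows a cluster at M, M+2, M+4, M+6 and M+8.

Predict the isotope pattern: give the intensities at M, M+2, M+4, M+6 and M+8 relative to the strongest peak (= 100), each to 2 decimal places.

14.55 : 62.28 : 100.00 : 71.36 : 19.10

Expanding (0.483 + 0.517)^4:
P(M) = 0.483^4 = 0.054424
P(M+2) = 4 × 0.483^3 × 0.517^1 = 0.233019
P(M+4) = 6 × 0.483^2 × 0.517^2 = 0.374134
P(M+6) = 4 × 0.483^1 × 0.517^3 = 0.266980
P(M+8) = 0.517^4 = 0.071443
The M+4 peak is largest (0.374134); scaling to 100 gives 14.55 : 62.28 : 100.00 : 71.36 : 19.10.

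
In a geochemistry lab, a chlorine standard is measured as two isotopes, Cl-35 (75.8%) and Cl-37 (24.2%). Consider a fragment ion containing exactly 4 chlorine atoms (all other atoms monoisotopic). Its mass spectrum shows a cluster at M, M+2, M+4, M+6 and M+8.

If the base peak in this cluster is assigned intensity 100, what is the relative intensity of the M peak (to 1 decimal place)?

Binomial terms of (0.758 + 0.242)^4: M 0.3301, M+2 0.4216, M+4 0.2019, M+6 0.0430, M+8 0.0034 → M+2 is the base peak.
P(M+2) = C(4,1) × 0.758^3 × 0.242^1 = 4 × 0.43551951 × 0.2420 = 0.421583 (base)
P(M) = C(4,0) × 0.758^4 × 0.242^0 = 1 × 0.33012379 × 1.0000 = 0.330124
Relative intensity = 0.330124 / 0.421583 × 100 = 78.3

78.3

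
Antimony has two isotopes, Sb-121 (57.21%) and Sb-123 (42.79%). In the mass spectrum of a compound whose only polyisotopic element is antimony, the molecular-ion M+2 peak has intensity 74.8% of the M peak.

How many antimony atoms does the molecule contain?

1

For n independent Sb atoms, I(M+2)/I(M) = n · (abundance Sb-123) / (abundance Sb-121) = n · 0.4279/0.5721.
n = 0.748 × 0.5721/0.4279 = 1.00 ≈ 1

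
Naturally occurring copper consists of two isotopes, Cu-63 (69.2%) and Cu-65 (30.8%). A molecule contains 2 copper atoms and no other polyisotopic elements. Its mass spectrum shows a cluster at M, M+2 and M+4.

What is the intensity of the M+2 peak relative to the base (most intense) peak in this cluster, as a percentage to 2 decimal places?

89.02%

Binomial terms of (0.692 + 0.308)^2: M 0.4789, M+2 0.4263, M+4 0.0949 → M is the base peak.
P(M) = C(2,0) × 0.692^2 × 0.308^0 = 1 × 0.478864 × 1.0000 = 0.478864 (base)
P(M+2) = C(2,1) × 0.692^1 × 0.308^1 = 2 × 0.6920 × 0.3080 = 0.426272
Relative intensity = 0.426272 / 0.478864 × 100 = 89.02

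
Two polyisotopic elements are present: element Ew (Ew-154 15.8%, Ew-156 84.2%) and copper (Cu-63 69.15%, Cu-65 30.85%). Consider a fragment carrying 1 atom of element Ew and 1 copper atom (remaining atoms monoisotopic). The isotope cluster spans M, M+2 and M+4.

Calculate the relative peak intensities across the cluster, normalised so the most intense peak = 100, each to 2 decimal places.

17.32 : 100.00 : 41.17

Element Ew pattern (n=1): 0.1580 : 0.8420
Copper pattern (n=1): 0.6915 : 0.3085
Convolve the two distributions (both contribute in 2-u steps):
  M: 0.1580×0.6915 = 0.109257
  M+2: 0.1580×0.3085 + 0.8420×0.6915 = 0.630986
  M+4: 0.8420×0.3085 = 0.259757
Scale to base peak (0.630986) = 100: 17.32 : 100.00 : 41.17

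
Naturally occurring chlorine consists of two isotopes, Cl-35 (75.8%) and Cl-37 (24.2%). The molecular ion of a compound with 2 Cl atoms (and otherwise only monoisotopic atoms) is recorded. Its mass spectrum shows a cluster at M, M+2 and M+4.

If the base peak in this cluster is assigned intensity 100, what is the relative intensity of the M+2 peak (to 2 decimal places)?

63.85

(0.758 + 0.242)^2 gives M 0.5746, M+2 0.3669, M+4 0.0586; the largest is M.
P(M) = C(2,0) × 0.758^2 × 0.242^0 = 1 × 0.574564 × 1.0000 = 0.574564 (base)
P(M+2) = C(2,1) × 0.758^1 × 0.242^1 = 2 × 0.7580 × 0.2420 = 0.366872
Relative intensity = 0.366872 / 0.574564 × 100 = 63.85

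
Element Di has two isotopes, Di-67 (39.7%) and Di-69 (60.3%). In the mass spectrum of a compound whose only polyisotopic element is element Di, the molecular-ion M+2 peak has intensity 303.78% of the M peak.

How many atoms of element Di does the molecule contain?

With n Di atoms, P(M+2)/P(M) = C(n,1)·p^(n−1)q / p^n = n·q/p = n · 0.603/0.397.
n = 3.0378 × 0.397/0.603 = 2.00 ≈ 2

2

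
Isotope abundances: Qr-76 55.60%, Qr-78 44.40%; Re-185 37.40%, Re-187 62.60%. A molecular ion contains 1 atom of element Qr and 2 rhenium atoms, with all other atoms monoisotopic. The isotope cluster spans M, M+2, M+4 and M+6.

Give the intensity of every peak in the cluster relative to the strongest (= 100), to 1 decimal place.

18.3 : 75.7 : 100.0 : 40.9

Element Qr pattern (n=1): 0.5560 : 0.4440
Rhenium pattern (n=2): 0.139876 : 0.468248 : 0.391876
Convolve the two distributions (both contribute in 2-u steps):
  M: 0.5560×0.139876 = 0.077771
  M+2: 0.5560×0.468248 + 0.4440×0.139876 = 0.322451
  M+4: 0.5560×0.391876 + 0.4440×0.468248 = 0.425785
  M+6: 0.4440×0.391876 = 0.173993
Scale to base peak (0.425785) = 100: 18.3 : 75.7 : 100.0 : 40.9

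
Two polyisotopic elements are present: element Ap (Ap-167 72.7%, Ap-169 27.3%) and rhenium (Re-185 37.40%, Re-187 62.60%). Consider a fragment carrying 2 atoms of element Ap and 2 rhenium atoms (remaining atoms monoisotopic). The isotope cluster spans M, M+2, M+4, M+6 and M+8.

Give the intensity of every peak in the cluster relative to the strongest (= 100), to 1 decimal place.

18.3 : 75.1 : 100.0 : 47.2 : 7.2

Element Ap pattern (n=2): 0.528529 : 0.396942 : 0.074529
Rhenium pattern (n=2): 0.139876 : 0.468248 : 0.391876
Convolve the two distributions (both contribute in 2-u steps):
  M: 0.528529×0.139876 = 0.073929
  M+2: 0.528529×0.468248 + 0.396942×0.139876 = 0.303005
  M+4: 0.528529×0.391876 + 0.396942×0.468248 + 0.074529×0.139876 = 0.403410
  M+6: 0.396942×0.391876 + 0.074529×0.468248 = 0.190450
  M+8: 0.074529×0.391876 = 0.029206
Scale to base peak (0.403410) = 100: 18.3 : 75.1 : 100.0 : 47.2 : 7.2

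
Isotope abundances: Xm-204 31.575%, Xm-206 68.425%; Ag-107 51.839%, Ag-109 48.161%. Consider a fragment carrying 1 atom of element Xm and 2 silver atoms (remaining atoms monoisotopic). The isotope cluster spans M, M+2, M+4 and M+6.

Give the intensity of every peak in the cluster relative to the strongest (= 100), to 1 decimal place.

Element Xm pattern (n=1): 0.31575 : 0.68425
Silver pattern (n=2): 0.26872819 : 0.49932362 : 0.23194819
Convolve the two distributions (both contribute in 2-u steps):
  M: 0.31575×0.26872819 = 0.084851
  M+2: 0.31575×0.49932362 + 0.68425×0.26872819 = 0.341539
  M+4: 0.31575×0.23194819 + 0.68425×0.49932362 = 0.414900
  M+6: 0.68425×0.23194819 = 0.158711
Scale to base peak (0.414900) = 100: 20.5 : 82.3 : 100.0 : 38.3

20.5 : 82.3 : 100.0 : 38.3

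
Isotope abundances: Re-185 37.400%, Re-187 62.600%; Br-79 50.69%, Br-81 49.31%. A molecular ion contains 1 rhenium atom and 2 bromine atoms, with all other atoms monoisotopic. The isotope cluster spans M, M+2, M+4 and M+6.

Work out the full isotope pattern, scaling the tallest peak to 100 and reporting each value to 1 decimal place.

23.8 : 86.1 : 100.0 : 37.7

Rhenium pattern (n=1): 0.3740 : 0.6260
Bromine pattern (n=2): 0.25694761 : 0.49990478 : 0.24314761
Convolve the two distributions (both contribute in 2-u steps):
  M: 0.3740×0.25694761 = 0.096098
  M+2: 0.3740×0.49990478 + 0.6260×0.25694761 = 0.347814
  M+4: 0.3740×0.24314761 + 0.6260×0.49990478 = 0.403878
  M+6: 0.6260×0.24314761 = 0.152210
Scale to base peak (0.403878) = 100: 23.8 : 86.1 : 100.0 : 37.7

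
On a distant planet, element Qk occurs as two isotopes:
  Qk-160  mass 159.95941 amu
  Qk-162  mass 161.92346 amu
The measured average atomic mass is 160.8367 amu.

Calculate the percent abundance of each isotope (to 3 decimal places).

With x = fraction of Qk-160 (so Qk-162 is 1 − x):
159.95941·x + 161.92346·(1 − x) = 160.8367
(159.95941 − 161.92346)·x = 160.8367 − 161.92346
x = -1.08676 / -1.96405 = 0.55333 → 55.333% Qk-160, 44.667% Qk-162.

Qk-160: 55.333%, Qk-162: 44.667%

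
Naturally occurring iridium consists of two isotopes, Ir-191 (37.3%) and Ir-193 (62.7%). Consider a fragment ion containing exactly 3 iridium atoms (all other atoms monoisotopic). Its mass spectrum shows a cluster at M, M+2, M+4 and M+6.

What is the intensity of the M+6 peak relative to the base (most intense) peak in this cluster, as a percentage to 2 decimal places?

56.03%

Binomial terms of (0.373 + 0.627)^3: M 0.0519, M+2 0.2617, M+4 0.4399, M+6 0.2465 → M+4 is the base peak.
P(M+4) = C(3,2) × 0.373^1 × 0.627^2 = 3 × 0.3730 × 0.393129 = 0.439911 (base)
P(M+6) = C(3,3) × 0.373^0 × 0.627^3 = 1 × 1.0000 × 0.24649188 = 0.246492
Relative intensity = 0.246492 / 0.439911 × 100 = 56.03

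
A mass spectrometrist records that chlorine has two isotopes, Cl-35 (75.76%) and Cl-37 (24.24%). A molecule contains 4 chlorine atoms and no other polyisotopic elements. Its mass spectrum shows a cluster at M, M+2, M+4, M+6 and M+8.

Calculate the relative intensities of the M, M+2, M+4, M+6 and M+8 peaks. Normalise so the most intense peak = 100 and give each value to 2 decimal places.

Expanding (0.7576 + 0.2424)^4:
P(M) = 0.7576^4 = 0.329428
P(M+2) = 4 × 0.7576^3 × 0.2424^1 = 0.421612
P(M+4) = 6 × 0.7576^2 × 0.2424^2 = 0.202347
P(M+6) = 4 × 0.7576^1 × 0.2424^3 = 0.043162
P(M+8) = 0.2424^4 = 0.003452
The M+2 peak is largest (0.421612); scaling to 100 gives 78.14 : 100.00 : 47.99 : 10.24 : 0.82.

78.14 : 100.00 : 47.99 : 10.24 : 0.82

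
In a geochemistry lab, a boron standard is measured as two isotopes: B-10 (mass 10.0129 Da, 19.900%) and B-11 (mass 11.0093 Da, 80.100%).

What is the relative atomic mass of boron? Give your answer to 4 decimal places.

Weight each isotope mass by its fractional abundance: 0.19900 × 10.0129 + 0.80100 × 11.0093
= 1.99257 + 8.81845 = 10.81102 Da

10.8110 Da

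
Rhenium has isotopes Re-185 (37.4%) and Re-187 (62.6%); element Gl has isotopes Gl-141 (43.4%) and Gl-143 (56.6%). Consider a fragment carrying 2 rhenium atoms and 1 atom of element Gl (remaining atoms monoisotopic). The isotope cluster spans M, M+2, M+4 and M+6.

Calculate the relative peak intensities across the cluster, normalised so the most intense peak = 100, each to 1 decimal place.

Rhenium pattern (n=2): 0.139876 : 0.468248 : 0.391876
Element Gl pattern (n=1): 0.4340 : 0.5660
Convolve the two distributions (both contribute in 2-u steps):
  M: 0.139876×0.4340 = 0.060706
  M+2: 0.139876×0.5660 + 0.468248×0.4340 = 0.282389
  M+4: 0.468248×0.5660 + 0.391876×0.4340 = 0.435103
  M+6: 0.391876×0.5660 = 0.221802
Scale to base peak (0.435103) = 100: 14.0 : 64.9 : 100.0 : 51.0

14.0 : 64.9 : 100.0 : 51.0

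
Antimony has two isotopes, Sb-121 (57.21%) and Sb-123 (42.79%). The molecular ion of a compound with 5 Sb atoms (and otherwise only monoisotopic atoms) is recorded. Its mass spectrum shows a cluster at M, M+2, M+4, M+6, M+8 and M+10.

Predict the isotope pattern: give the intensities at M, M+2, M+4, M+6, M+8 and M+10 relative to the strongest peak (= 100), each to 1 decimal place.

17.9 : 66.8 : 100.0 : 74.8 : 28.0 : 4.2

Expanding (0.5721 + 0.4279)^5:
P(M) = 0.5721^5 = 0.061286
P(M+2) = 5 × 0.5721^4 × 0.4279^1 = 0.229192
P(M+4) = 10 × 0.5721^3 × 0.4279^2 = 0.342847
P(M+6) = 10 × 0.5721^2 × 0.4279^3 = 0.256431
P(M+8) = 5 × 0.5721^1 × 0.4279^4 = 0.095898
P(M+10) = 0.4279^5 = 0.014345
The M+4 peak is largest (0.342847); scaling to 100 gives 17.9 : 66.8 : 100.0 : 74.8 : 28.0 : 4.2.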